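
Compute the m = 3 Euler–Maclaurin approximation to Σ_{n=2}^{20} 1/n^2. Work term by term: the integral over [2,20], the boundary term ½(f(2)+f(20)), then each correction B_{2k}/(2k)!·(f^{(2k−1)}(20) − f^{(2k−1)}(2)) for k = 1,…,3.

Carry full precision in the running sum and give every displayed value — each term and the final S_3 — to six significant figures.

∫_2^20 1/x^2 dx evaluates to 0.450000.
Endpoint term: (f(2) + f(20))/2 = (0.250000 + 0.00250000)/2 = 0.126250.
Running total after boundary: 0.576250.
Correction k=1: B_{2}/2! · (f^{(1)}(20) − f^{(1)}(2)) = 1/12 · (-0.000250000 − (-0.250000)) = 0.0208125.
Running total after k=1: 0.597063.
Correction k=2: B_{4}/4! · (f^{(3)}(20) − f^{(3)}(2)) = −1/720 · (-7.50000e-06 − (-0.750000)) = -0.00104166.
Running total after k=2: 0.596021.
Correction k=3: B_{6}/6! · (f^{(5)}(20) − f^{(5)}(2)) = 1/30240 · (-5.62500e-07 − (-5.62500)) = 0.000186012.

S_3 ≈ 0.596207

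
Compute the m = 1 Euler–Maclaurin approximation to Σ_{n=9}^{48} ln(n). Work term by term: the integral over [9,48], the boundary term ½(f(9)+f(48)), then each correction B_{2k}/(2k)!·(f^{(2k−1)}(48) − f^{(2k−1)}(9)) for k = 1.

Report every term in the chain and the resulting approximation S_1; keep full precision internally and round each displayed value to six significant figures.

The integral term ∫_9^48 ln(x) dx = 127.043.
Boundary: ½(f(9) + f(48)) = ½(2.19722 + 3.87120) = 3.03421.
Running total after boundary: 130.077.
Correction k=1: B_{2}/2! · (f^{(1)}(48) − f^{(1)}(9)) = 1/12 · (0.0208333 − 0.111111) = -0.00752315.

S_1 ≈ 130.069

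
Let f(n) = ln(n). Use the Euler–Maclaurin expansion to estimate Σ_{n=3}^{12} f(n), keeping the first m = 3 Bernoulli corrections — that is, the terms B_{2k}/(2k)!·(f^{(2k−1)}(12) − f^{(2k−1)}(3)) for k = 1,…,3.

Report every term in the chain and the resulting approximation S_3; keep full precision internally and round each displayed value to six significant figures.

The integral term ∫_3^12 ln(x) dx = 17.5230.
½[f(3) + f(12)] = ½[1.09861 + 2.48491] = 1.79176.
So far: 19.3148.
Correction k=1: B_{2}/2! · (f^{(1)}(12) − f^{(1)}(3)) = 1/12 · (0.0833333 − 0.333333) = -0.0208333.
Running total after k=1: 19.2940.
Correction k=2: B_{4}/4! · (f^{(3)}(12) − f^{(3)}(3)) = −1/720 · (0.00115741 − 0.0740741) = 0.000101273.
Running total after k=2: 19.2941.
Correction k=3: B_{6}/6! · (f^{(5)}(12) − f^{(5)}(3)) = 1/30240 · (9.64506e-05 − 0.0987654) = -3.26286e-06.

S_3 ≈ 19.2941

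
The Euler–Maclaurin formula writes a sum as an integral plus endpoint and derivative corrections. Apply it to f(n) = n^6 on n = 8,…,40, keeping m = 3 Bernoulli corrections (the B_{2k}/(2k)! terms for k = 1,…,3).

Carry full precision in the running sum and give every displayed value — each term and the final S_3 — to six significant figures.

The integral term ∫_8^40 x^6 dx = 2.34054e+10.
½[f(8) + f(40)] = ½[262144 + 4.09600e+09] = 2.04813e+09.
Running total after boundary: 2.54535e+10.
Correction k=1: B_{2}/2! · (f^{(1)}(40) − f^{(1)}(8)) = 1/12 · (6.14400e+08 − 196608) = 5.11836e+07.
After k=1: 2.55047e+10.
Correction k=2: B_{4}/4! · (f^{(3)}(40) − f^{(3)}(8)) = −1/720 · (7.68000e+06 − 61440.0) = -10581.3.
After k=2: 2.55047e+10.
Correction k=3: B_{6}/6! · (f^{(5)}(40) − f^{(5)}(8)) = 1/30240 · (28800.0 − 5760.00) = 0.761905.

S_3 ≈ 2.55047e+10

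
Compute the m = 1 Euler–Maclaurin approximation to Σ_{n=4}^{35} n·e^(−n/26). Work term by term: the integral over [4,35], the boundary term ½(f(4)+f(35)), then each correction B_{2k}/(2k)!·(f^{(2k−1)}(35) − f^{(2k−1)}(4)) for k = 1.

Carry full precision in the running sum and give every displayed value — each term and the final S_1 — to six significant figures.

The integral term ∫_4^35 x·e^(−x/26) dx = 256.036.
Boundary: ½(f(4) + f(35)) = ½(3.42962 + 9.10837) = 6.26899.
Running total after boundary: 262.305.
k=1: B_{2}/(2)! × [f^{(1)}(35) − f^{(1)}(4)] = 1/12 × (-0.0900828 − 0.725496) = -0.0679649.

S_1 ≈ 262.237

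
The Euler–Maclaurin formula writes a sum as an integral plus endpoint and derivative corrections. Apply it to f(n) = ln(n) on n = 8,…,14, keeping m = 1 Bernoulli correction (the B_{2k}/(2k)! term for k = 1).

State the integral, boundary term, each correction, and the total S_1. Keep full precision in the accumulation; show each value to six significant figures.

∫_8^14 ln(x) dx evaluates to 14.3113.
Endpoint term: (f(8) + f(14))/2 = (2.07944 + 2.63906)/2 = 2.35925.
Running total after boundary: 16.6705.
k=1: B_{2}/(2)! × [f^{(1)}(14) − f^{(1)}(8)] = 1/12 × (0.0714286 − 0.125000) = -0.00446429.

S_1 ≈ 16.6661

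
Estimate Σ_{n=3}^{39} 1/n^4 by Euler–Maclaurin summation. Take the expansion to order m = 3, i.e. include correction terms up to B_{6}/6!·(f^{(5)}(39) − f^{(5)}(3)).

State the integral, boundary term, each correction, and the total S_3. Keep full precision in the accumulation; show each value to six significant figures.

S_3 ≈ 0.0198199

Integral: ∫_3^39 1/x^4 dx = 0.0123401.
Endpoint term: (f(3) + f(39))/2 = (0.0123457 + 4.32257e-07)/2 = 0.00617306.
Integral + boundary = 0.0185131.
Correction k=1: B_{2}/2! · (f^{(1)}(39) − f^{(1)}(3)) = 1/12 · (-4.43340e-08 − (-0.0164609)) = 0.00137174.
After k=1: 0.0198849.
Correction k=2: B_{4}/4! · (f^{(3)}(39) − f^{(3)}(3)) = −1/720 · (-8.74438e-10 − (-0.0548697)) = -7.62079e-05.
After k=2: 0.0198086.
Correction k=3: B_{6}/6! · (f^{(5)}(39) − f^{(5)}(3)) = 1/30240 · (-3.21950e-11 − (-0.341411)) = 1.12901e-05.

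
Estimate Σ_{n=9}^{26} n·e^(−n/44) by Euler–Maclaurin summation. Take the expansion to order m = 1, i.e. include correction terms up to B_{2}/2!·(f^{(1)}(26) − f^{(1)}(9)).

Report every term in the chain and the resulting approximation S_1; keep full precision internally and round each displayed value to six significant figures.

∫_9^26 x·e^(−x/44) dx evaluates to 194.845.
Endpoint term: (f(9) + f(26))/2 = (7.33516 + 14.3994)/2 = 10.8673.
Running total after boundary: 205.712.
Correction k=1: B_{2}/2! · (f^{(1)}(26) − f^{(1)}(9)) = 1/12 · (0.226564 − 0.648310) = -0.0351454.

S_1 ≈ 205.677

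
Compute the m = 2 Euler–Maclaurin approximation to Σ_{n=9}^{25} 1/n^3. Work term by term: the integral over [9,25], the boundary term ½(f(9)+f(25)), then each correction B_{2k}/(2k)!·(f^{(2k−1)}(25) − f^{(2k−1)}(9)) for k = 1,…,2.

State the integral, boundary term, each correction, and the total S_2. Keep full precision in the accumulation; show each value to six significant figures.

Integral: ∫_9^25 1/x^3 dx = 0.00537284.
Boundary: ½(f(9) + f(25)) = ½(0.00137174 + 6.40000e-05) = 0.000717871.
Running total after boundary: 0.00609071.
Order-1 term: 1/12 · (-7.68000e-06 − (-0.000457247)) = 3.74639e-05.
Running total after k=1: 0.00612817.
Order-2 term: −1/720 · (-2.45760e-07 − (-0.000112901)) = -1.56465e-07.

S_2 ≈ 0.00612802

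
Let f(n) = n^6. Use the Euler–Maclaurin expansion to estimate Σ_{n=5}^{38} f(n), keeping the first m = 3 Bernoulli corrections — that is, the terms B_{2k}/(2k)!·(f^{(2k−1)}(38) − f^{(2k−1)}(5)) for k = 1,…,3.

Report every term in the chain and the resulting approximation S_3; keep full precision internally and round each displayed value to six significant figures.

The integral term ∫_5^38 x^6 dx = 1.63451e+10.
Boundary: ½(f(5) + f(38)) = ½(15625.0 + 3.01094e+09) = 1.50548e+09.
Integral + boundary = 1.78505e+10.
k=1: B_{2}/(2)! × [f^{(1)}(38) − f^{(1)}(5)] = 1/12 × (4.75411e+08 − 18750.0) = 3.96160e+07.
Running total after k=1: 1.78902e+10.
k=2: B_{4}/(4)! × [f^{(3)}(38) − f^{(3)}(5)] = −1/720 × (6.58464e+06 − 15000.0) = -9124.50.
Running total after k=2: 1.78902e+10.
k=3: B_{6}/(6)! × [f^{(5)}(38) − f^{(5)}(5)] = 1/30240 × (27360.0 − 3600.00) = 0.785714.

S_3 ≈ 1.78902e+10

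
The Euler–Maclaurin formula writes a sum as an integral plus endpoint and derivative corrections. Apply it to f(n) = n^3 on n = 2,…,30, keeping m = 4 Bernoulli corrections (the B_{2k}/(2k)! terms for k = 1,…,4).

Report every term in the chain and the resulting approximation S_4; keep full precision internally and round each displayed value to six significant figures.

S_4 ≈ 216224

The integral term ∫_2^30 x^3 dx = 202496.
½[f(2) + f(30)] = ½[8.00000 + 27000.0] = 13504.0.
Integral + boundary = 216000.
k=1: B_{2}/(2)! × [f^{(1)}(30) − f^{(1)}(2)] = 1/12 × (2700.00 − 12.0000) = 224.000.
Partial sum through k=1: 216224.
k=2: B_{4}/(4)! × [f^{(3)}(30) − f^{(3)}(2)] = −1/720 × (6.00000 − 6.00000) = 0.00000.
Partial sum through k=2: 216224.
k=3: B_{6}/(6)! × [f^{(5)}(30) − f^{(5)}(2)] = 1/30240 × (0.00000 − 0.00000) = 0.00000.
Partial sum through k=3: 216224.
k=4: B_{8}/(8)! × [f^{(7)}(30) − f^{(7)}(2)] = −1/1209600 × (0.00000 − 0.00000) = 0.00000.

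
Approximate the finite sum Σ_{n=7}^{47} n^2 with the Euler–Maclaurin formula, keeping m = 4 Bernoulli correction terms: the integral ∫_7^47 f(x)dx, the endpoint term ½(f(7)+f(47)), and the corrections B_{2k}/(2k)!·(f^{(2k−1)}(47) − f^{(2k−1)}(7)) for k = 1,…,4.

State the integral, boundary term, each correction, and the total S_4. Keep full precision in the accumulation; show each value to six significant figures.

∫_7^47 x^2 dx evaluates to 34493.3.
Boundary: ½(f(7) + f(47)) = ½(49.0000 + 2209.00) = 1129.00.
Running total after boundary: 35622.3.
Correction k=1: B_{2}/2! · (f^{(1)}(47) − f^{(1)}(7)) = 1/12 · (94.0000 − 14.0000) = 6.66667.
After k=1: 35629.0.
Correction k=2: B_{4}/4! · (f^{(3)}(47) − f^{(3)}(7)) = −1/720 · (0.00000 − 0.00000) = 0.00000.
After k=2: 35629.0.
Correction k=3: B_{6}/6! · (f^{(5)}(47) − f^{(5)}(7)) = 1/30240 · (0.00000 − 0.00000) = 0.00000.
After k=3: 35629.0.
Correction k=4: B_{8}/8! · (f^{(7)}(47) − f^{(7)}(7)) = −1/1209600 · (0.00000 − 0.00000) = 0.00000.

S_4 ≈ 35629.0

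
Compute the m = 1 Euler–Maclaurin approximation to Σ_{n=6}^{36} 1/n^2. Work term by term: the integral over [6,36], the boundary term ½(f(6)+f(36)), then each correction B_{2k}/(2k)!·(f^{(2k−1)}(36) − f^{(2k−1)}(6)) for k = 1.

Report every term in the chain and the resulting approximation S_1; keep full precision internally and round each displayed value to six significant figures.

Integral: ∫_6^36 1/x^2 dx = 0.138889.
Boundary: ½(f(6) + f(36)) = ½(0.0277778 + 0.000771605) = 0.0142747.
Integral + boundary = 0.153164.
Order-1 term: 1/12 · (-4.28669e-05 − (-0.00925926)) = 0.000768033.

S_1 ≈ 0.153932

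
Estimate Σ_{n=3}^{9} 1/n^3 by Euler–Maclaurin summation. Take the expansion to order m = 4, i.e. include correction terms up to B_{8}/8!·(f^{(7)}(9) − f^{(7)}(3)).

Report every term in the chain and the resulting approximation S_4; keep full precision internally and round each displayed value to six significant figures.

∫_3^9 1/x^3 dx evaluates to 0.0493827.
½[f(3) + f(9)] = ½[0.0370370 + 0.00137174] = 0.0192044.
So far: 0.0685871.
Order-1 term: 1/12 · (-0.000457247 − (-0.0370370)) = 0.00304832.
Partial sum through k=1: 0.0716354.
Order-2 term: −1/720 · (-0.000112901 − (-0.0823045)) = -0.000114155.
Partial sum through k=2: 0.0715213.
Order-3 term: 1/30240 · (-5.85410e-05 − (-0.384088)) = 1.26994e-05.
Partial sum through k=3: 0.0715340.
Order-4 term: −1/1209600 · (-5.20365e-05 − (-3.07270)) = -2.54022e-06.

S_4 ≈ 0.0715314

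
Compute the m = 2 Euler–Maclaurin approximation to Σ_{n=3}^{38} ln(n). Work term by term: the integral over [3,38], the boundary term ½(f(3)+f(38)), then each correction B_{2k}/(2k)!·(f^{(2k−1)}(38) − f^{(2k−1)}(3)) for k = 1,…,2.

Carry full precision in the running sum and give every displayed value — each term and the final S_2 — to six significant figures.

S_2 ≈ 102.275

∫_3^38 ln(x) dx evaluates to 99.9324.
½[f(3) + f(38)] = ½[1.09861 + 3.63759] = 2.36810.
Integral + boundary = 102.301.
Correction k=1: B_{2}/2! · (f^{(1)}(38) − f^{(1)}(3)) = 1/12 · (0.0263158 − 0.333333) = -0.0255848.
After k=1: 102.275.
Correction k=2: B_{4}/4! · (f^{(3)}(38) − f^{(3)}(3)) = −1/720 · (3.64485e-05 − 0.0740741) = 0.000102830.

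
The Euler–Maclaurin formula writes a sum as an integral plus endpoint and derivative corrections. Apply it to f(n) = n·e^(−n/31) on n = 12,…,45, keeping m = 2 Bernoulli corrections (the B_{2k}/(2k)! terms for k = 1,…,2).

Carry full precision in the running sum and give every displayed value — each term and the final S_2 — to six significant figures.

S_2 ≈ 362.684

Integral: ∫_12^45 x·e^(−x/31) dx = 353.384.
Endpoint term: (f(12) + f(45))/2 = (8.14830 + 10.5387)/2 = 9.34348.
Integral + boundary = 362.727.
k=1: B_{2}/(2)! × [f^{(1)}(45) − f^{(1)}(12)] = 1/12 × (-0.105764 − 0.416177) = -0.0434951.
Partial sum through k=1: 362.684.
k=2: B_{4}/(4)! × [f^{(3)}(45) − f^{(3)}(12)] = −1/720 × (0.000377336 − 0.00184623) = 2.04013e-06.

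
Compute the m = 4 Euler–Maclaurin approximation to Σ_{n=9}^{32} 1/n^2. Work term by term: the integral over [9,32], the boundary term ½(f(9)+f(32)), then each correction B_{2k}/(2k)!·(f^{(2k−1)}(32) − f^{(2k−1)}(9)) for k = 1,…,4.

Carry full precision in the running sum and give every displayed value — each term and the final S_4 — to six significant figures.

S_4 ≈ 0.0867452

Integral: ∫_9^32 1/x^2 dx = 0.0798611.
Endpoint term: (f(9) + f(32))/2 = (0.0123457 + 0.000976562)/2 = 0.00666112.
So far: 0.0865222.
Order-1 term: 1/12 · (-6.10352e-05 − (-0.00274348)) = 0.000223537.
After k=1: 0.0867458.
Order-2 term: −1/720 · (-7.15256e-07 − (-0.000406442)) = -5.63510e-07.
After k=2: 0.0867452.
Order-3 term: 1/30240 · (-2.09548e-08 − (-0.000150534)) = 4.97729e-09.
After k=3: 0.0867452.
Order-4 term: −1/1209600 · (-1.14596e-09 − (-0.000104073)) = -8.60382e-11.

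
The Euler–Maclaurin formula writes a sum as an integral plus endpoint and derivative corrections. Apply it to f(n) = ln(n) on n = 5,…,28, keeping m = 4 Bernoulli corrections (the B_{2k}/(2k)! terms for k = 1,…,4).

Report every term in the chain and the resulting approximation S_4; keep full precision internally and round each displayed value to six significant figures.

S_4 ≈ 64.7117

The integral term ∫_5^28 ln(x) dx = 62.2545.
Endpoint term: (f(5) + f(28))/2 = (1.60944 + 3.33220)/2 = 2.47082.
Running total after boundary: 64.7254.
k=1: B_{2}/(2)! × [f^{(1)}(28) − f^{(1)}(5)] = 1/12 × (0.0357143 − 0.200000) = -0.0136905.
After k=1: 64.7117.
k=2: B_{4}/(4)! × [f^{(3)}(28) − f^{(3)}(5)] = −1/720 × (9.11079e-05 − 0.0160000) = 2.20957e-05.
After k=2: 64.7117.
k=3: B_{6}/(6)! × [f^{(5)}(28) − f^{(5)}(5)] = 1/30240 × (1.39451e-06 − 0.00768000) = -2.53922e-07.
After k=3: 64.7117.
k=4: B_{8}/(8)! × [f^{(7)}(28) − f^{(7)}(5)] = −1/1209600 × (5.33613e-08 − 0.00921600) = 7.61900e-09.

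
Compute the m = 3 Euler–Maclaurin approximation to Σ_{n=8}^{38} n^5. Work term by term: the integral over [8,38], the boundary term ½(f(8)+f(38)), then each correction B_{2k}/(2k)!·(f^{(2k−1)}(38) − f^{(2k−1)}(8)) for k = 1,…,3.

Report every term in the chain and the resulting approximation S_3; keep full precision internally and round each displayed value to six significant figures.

S_3 ≈ 5.42280e+08

The integral term ∫_8^38 x^5 dx = 5.01779e+08.
½[f(8) + f(38)] = ½[32768.0 + 7.92352e+07] = 3.96340e+07.
So far: 5.41413e+08.
k=1: B_{2}/(2)! × [f^{(1)}(38) − f^{(1)}(8)] = 1/12 × (1.04257e+07 − 20480.0) = 867100.
Partial sum through k=1: 5.42280e+08.
k=2: B_{4}/(4)! × [f^{(3)}(38) − f^{(3)}(8)] = −1/720 × (86640.0 − 3840.00) = -115.000.
Partial sum through k=2: 5.42280e+08.
k=3: B_{6}/(6)! × [f^{(5)}(38) − f^{(5)}(8)] = 1/30240 × (120.000 − 120.000) = 0.00000.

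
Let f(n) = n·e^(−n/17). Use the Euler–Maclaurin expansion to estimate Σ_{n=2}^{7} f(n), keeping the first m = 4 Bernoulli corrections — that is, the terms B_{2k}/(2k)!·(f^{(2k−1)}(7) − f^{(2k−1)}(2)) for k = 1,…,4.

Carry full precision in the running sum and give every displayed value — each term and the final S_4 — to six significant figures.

∫_2^7 x·e^(−x/17) dx evaluates to 16.8583.
Boundary: ½(f(2) + f(7)) = ½(1.77802 + 4.63736) = 3.20769.
So far: 20.0659.
k=1: B_{2}/(2)! × [f^{(1)}(7) − f^{(1)}(2)] = 1/12 × (0.389694 − 0.784420) = -0.0328938.
Running total after k=1: 20.0331.
k=2: B_{4}/(4)! × [f^{(3)}(7) − f^{(3)}(2)] = −1/720 × (0.00593306 − 0.00886657) = 4.07432e-06.
Running total after k=2: 20.0331.
k=3: B_{6}/(6)! × [f^{(5)}(7) − f^{(5)}(2)] = 1/30240 × (3.63934e-05 − 5.19685e-05) = -5.15048e-10.
Running total after k=3: 20.0331.
k=4: B_{8}/(8)! × [f^{(7)}(7) − f^{(7)}(2)] = −1/1209600 × (1.80821e-07 − 2.53484e-07) = 6.00718e-14.

S_4 ≈ 20.0331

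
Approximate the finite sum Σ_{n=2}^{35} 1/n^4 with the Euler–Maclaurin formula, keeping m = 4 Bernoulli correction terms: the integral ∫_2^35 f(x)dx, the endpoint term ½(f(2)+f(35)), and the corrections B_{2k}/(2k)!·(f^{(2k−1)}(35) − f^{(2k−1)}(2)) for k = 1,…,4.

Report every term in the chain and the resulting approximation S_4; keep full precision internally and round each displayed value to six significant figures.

∫_2^35 1/x^4 dx evaluates to 0.0416589.
Boundary: ½(f(2) + f(35)) = ½(0.0625000 + 6.66389e-07) = 0.0312503.
Running total after boundary: 0.0729092.
k=1: B_{2}/(2)! × [f^{(1)}(35) − f^{(1)}(2)] = 1/12 × (-7.61587e-08 − (-0.125000)) = 0.0104167.
Running total after k=1: 0.0833259.
k=2: B_{4}/(4)! × [f^{(3)}(35) − f^{(3)}(2)] = −1/720 × (-1.86511e-09 − (-0.937500)) = -0.00130208.
Running total after k=2: 0.0820238.
k=3: B_{6}/(6)! × [f^{(5)}(35) − f^{(5)}(2)] = 1/30240 × (-8.52623e-11 − (-13.1250)) = 0.000434028.
Running total after k=3: 0.0824578.
k=4: B_{8}/(8)! × [f^{(7)}(35) − f^{(7)}(2)] = −1/1209600 × (-6.26417e-12 − (-295.312)) = -0.000244141.

S_4 ≈ 0.0822137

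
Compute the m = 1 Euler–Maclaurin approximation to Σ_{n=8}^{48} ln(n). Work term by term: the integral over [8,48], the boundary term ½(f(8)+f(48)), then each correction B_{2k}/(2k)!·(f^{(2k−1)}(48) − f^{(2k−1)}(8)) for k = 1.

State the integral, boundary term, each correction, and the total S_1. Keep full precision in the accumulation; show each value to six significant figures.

The integral term ∫_8^48 ln(x) dx = 129.182.
½[f(8) + f(48)] = ½[2.07944 + 3.87120] = 2.97532.
So far: 132.157.
k=1: B_{2}/(2)! × [f^{(1)}(48) − f^{(1)}(8)] = 1/12 × (0.0208333 − 0.125000) = -0.00868056.

S_1 ≈ 132.149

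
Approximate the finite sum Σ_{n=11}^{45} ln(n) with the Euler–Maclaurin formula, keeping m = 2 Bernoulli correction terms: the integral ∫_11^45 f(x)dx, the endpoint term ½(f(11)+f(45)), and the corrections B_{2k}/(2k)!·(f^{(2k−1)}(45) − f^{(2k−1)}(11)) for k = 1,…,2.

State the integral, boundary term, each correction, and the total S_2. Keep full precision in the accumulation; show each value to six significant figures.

Integral: ∫_11^45 ln(x) dx = 110.923.
Endpoint term: (f(11) + f(45))/2 = (2.39790 + 3.80666)/2 = 3.10228.
Integral + boundary = 114.025.
Correction k=1: B_{2}/2! · (f^{(1)}(45) − f^{(1)}(11)) = 1/12 · (0.0222222 − 0.0909091) = -0.00572391.
After k=1: 114.020.
Correction k=2: B_{4}/4! · (f^{(3)}(45) − f^{(3)}(11)) = −1/720 · (2.19479e-05 − 0.00150263) = 2.05650e-06.

S_2 ≈ 114.020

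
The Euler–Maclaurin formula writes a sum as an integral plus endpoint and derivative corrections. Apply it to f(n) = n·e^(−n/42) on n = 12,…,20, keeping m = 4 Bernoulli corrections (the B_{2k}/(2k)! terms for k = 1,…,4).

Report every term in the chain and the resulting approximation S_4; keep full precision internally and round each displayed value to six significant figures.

The integral term ∫_12^20 x·e^(−x/42) dx = 86.8885.
Endpoint term: (f(12) + f(20))/2 = (9.01773 + 12.4229)/2 = 10.7203.
Integral + boundary = 97.6088.
Correction k=1: B_{2}/2! · (f^{(1)}(20) − f^{(1)}(12)) = 1/12 · (0.325362 − 0.536769) = -0.0176173.
After k=1: 97.5912.
Correction k=2: B_{4}/4! · (f^{(3)}(20) − f^{(3)}(12)) = −1/720 · (0.000888692 − 0.00115631) = 3.71687e-07.
After k=2: 97.5912.
Correction k=3: B_{6}/6! · (f^{(5)}(20) − f^{(5)}(12)) = 1/30240 · (9.03026e-07 − 1.13850e-06) = -7.78697e-12.
After k=3: 97.5912.
Correction k=4: B_{8}/8! · (f^{(7)}(20) − f^{(7)}(12)) = −1/1209600 · (7.38242e-10 − 9.19221e-10) = 1.49619e-16.

S_4 ≈ 97.5912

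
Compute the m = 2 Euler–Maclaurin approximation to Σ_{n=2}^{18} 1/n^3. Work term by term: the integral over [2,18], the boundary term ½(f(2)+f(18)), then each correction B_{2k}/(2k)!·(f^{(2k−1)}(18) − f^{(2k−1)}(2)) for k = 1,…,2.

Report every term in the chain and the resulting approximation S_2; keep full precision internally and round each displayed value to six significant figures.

S_2 ≈ 0.200363

The integral term ∫_2^18 1/x^3 dx = 0.123457.
Boundary: ½(f(2) + f(18)) = ½(0.125000 + 0.000171468) = 0.0625857.
Integral + boundary = 0.186043.
Order-1 term: 1/12 · (-2.85780e-05 − (-0.187500)) = 0.0156226.
Running total after k=1: 0.201665.
Order-2 term: −1/720 · (-1.76407e-06 − (-0.937500)) = -0.00130208.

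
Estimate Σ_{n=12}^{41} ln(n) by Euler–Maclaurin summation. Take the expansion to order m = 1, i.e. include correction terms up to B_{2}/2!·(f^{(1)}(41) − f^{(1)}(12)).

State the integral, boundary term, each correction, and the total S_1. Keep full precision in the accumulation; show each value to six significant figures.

S_1 ≈ 96.5319

The integral term ∫_12^41 ln(x) dx = 93.4376.
Endpoint term: (f(12) + f(41))/2 = (2.48491 + 3.71357)/2 = 3.09924.
Running total after boundary: 96.5368.
Correction k=1: B_{2}/2! · (f^{(1)}(41) − f^{(1)}(12)) = 1/12 · (0.0243902 − 0.0833333) = -0.00491192.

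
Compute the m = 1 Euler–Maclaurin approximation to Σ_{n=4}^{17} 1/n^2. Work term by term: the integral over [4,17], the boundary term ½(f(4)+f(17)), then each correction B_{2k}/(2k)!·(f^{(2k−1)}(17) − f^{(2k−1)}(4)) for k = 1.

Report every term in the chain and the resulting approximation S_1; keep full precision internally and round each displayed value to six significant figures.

Integral: ∫_4^17 1/x^2 dx = 0.191176.
Endpoint term: (f(4) + f(17))/2 = (0.0625000 + 0.00346021)/2 = 0.0329801.
Running total after boundary: 0.224157.
Order-1 term: 1/12 · (-0.000407083 − (-0.0312500)) = 0.00257024.

S_1 ≈ 0.226727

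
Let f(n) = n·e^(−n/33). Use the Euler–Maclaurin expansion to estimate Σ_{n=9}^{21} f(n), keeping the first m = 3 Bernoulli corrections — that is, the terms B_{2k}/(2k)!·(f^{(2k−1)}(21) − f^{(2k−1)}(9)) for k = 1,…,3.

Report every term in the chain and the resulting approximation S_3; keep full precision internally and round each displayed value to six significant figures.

S_3 ≈ 121.057

The integral term ∫_9^21 x·e^(−x/33) dx = 112.104.
Boundary: ½(f(9) + f(21)) = ½(6.85170 + 11.1135) = 8.98259.
Integral + boundary = 121.087.
k=1: B_{2}/(2)! × [f^{(1)}(21) − f^{(1)}(9)] = 1/12 × (0.192441 − 0.553673) = -0.0301026.
After k=1: 121.057.
k=2: B_{4}/(4)! × [f^{(3)}(21) − f^{(3)}(9)] = −1/720 × (0.00114864 − 0.00190659) = 1.05271e-06.
After k=2: 121.057.
k=3: B_{6}/(6)! × [f^{(5)}(21) − f^{(5)}(9)] = 1/30240 × (1.94726e-06 − 3.03467e-06) = -3.59593e-11.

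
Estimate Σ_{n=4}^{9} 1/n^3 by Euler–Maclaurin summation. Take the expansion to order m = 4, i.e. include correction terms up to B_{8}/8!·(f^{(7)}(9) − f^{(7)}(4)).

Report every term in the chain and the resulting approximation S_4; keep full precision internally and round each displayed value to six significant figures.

The integral term ∫_4^9 1/x^3 dx = 0.0250772.
½[f(4) + f(9)] = ½[0.0156250 + 0.00137174] = 0.00849837.
So far: 0.0335755.
k=1: B_{2}/(2)! × [f^{(1)}(9) − f^{(1)}(4)] = 1/12 × (-0.000457247 − (-0.0117188)) = 0.000938459.
Partial sum through k=1: 0.0345140.
k=2: B_{4}/(4)! × [f^{(3)}(9) − f^{(3)}(4)] = −1/720 × (-0.000112901 − (-0.0146484)) = -2.01882e-05.
Partial sum through k=2: 0.0344938.
k=3: B_{6}/(6)! × [f^{(5)}(9) − f^{(5)}(4)] = 1/30240 × (-5.85410e-05 − (-0.0384521)) = 1.26963e-06.
Partial sum through k=3: 0.0344951.
k=4: B_{8}/(8)! × [f^{(7)}(9) − f^{(7)}(4)] = −1/1209600 × (-5.20365e-05 − (-0.173035)) = -1.43008e-07.

S_4 ≈ 0.0344949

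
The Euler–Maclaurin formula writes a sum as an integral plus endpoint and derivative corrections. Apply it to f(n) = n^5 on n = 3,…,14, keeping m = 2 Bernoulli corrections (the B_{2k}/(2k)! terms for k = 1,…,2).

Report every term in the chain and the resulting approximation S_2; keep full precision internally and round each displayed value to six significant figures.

Integral: ∫_3^14 x^5 dx = 1.25480e+06.
Endpoint term: (f(3) + f(14))/2 = (243.000 + 537824)/2 = 269034.
Running total after boundary: 1.52383e+06.
Order-1 term: 1/12 · (192080 − 405.000) = 15972.9.
Running total after k=1: 1.53981e+06.
Order-2 term: −1/720 · (11760.0 − 540.000) = -15.5833.

S_2 ≈ 1.53979e+06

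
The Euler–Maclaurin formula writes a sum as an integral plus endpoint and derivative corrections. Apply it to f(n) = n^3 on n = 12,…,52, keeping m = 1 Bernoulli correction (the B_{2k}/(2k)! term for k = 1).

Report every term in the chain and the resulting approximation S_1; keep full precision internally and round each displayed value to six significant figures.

∫_12^52 x^3 dx evaluates to 1.82272e+06.
Endpoint term: (f(12) + f(52))/2 = (1728.00 + 140608)/2 = 71168.0.
Running total after boundary: 1.89389e+06.
Order-1 term: 1/12 · (8112.00 − 432.000) = 640.000.

S_1 ≈ 1.89453e+06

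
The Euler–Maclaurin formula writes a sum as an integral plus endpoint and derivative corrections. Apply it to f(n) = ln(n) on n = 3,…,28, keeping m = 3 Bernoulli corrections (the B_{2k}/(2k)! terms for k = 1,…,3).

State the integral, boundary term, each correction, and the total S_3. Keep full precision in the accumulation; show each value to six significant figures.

S_3 ≈ 67.1966

∫_3^28 ln(x) dx evaluates to 65.0059.
Endpoint term: (f(3) + f(28))/2 = (1.09861 + 3.33220)/2 = 2.21541.
Running total after boundary: 67.2213.
Order-1 term: 1/12 · (0.0357143 − 0.333333) = -0.0248016.
Running total after k=1: 67.1965.
Order-2 term: −1/720 · (9.11079e-05 − 0.0740741) = 0.000102754.
Running total after k=2: 67.1966.
Order-3 term: 1/30240 · (1.39451e-06 − 0.0987654) = -3.26601e-06.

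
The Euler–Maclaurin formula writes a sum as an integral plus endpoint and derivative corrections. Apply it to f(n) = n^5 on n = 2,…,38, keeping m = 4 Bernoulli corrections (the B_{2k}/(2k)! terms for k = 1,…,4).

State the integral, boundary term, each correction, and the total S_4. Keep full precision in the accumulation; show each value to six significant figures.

S_4 ≈ 5.42309e+08

The integral term ∫_2^38 x^5 dx = 5.01823e+08.
Endpoint term: (f(2) + f(38))/2 = (32.0000 + 7.92352e+07)/2 = 3.96176e+07.
Integral + boundary = 5.41440e+08.
Correction k=1: B_{2}/2! · (f^{(1)}(38) − f^{(1)}(2)) = 1/12 · (1.04257e+07 − 80.0000) = 868800.
After k=1: 5.42309e+08.
Correction k=2: B_{4}/4! · (f^{(3)}(38) − f^{(3)}(2)) = −1/720 · (86640.0 − 240.000) = -120.000.
After k=2: 5.42309e+08.
Correction k=3: B_{6}/6! · (f^{(5)}(38) − f^{(5)}(2)) = 1/30240 · (120.000 − 120.000) = 0.00000.
After k=3: 5.42309e+08.
Correction k=4: B_{8}/8! · (f^{(7)}(38) − f^{(7)}(2)) = −1/1209600 · (0.00000 − 0.00000) = 0.00000.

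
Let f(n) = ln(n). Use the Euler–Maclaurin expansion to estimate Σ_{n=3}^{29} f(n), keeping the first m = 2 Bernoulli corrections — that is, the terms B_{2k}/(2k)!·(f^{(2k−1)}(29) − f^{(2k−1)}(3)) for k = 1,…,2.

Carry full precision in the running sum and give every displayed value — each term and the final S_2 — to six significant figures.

The integral term ∫_3^29 ln(x) dx = 68.3557.
Endpoint term: (f(3) + f(29))/2 = (1.09861 + 3.36730)/2 = 2.23295.
Running total after boundary: 70.5887.
k=1: B_{2}/(2)! × [f^{(1)}(29) − f^{(1)}(3)] = 1/12 × (0.0344828 − 0.333333) = -0.0249042.
After k=1: 70.5638.
k=2: B_{4}/(4)! × [f^{(3)}(29) − f^{(3)}(3)] = −1/720 × (8.20042e-05 − 0.0740741) = 0.000102767.

S_2 ≈ 70.5639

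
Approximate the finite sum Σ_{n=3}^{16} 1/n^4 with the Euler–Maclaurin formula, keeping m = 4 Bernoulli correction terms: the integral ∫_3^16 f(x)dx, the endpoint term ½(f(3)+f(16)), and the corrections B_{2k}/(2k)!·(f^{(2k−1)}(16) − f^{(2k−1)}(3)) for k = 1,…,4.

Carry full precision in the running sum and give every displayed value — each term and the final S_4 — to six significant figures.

Integral: ∫_3^16 1/x^4 dx = 0.0122643.
Endpoint term: (f(3) + f(16))/2 = (0.0123457 + 1.52588e-05)/2 = 0.00618047.
Running total after boundary: 0.0184448.
Order-1 term: 1/12 · (-3.81470e-06 − (-0.0164609)) = 0.00137142.
Partial sum through k=1: 0.0198162.
Order-2 term: −1/720 · (-4.47035e-07 − (-0.0548697)) = -7.62073e-05.
Partial sum through k=2: 0.0197400.
Order-3 term: 1/30240 · (-9.77889e-08 − (-0.341411)) = 1.12901e-05.
Partial sum through k=3: 0.0197513.
Order-4 term: −1/1209600 · (-3.43789e-08 − (-3.41411)) = -2.82251e-06.

S_4 ≈ 0.0197485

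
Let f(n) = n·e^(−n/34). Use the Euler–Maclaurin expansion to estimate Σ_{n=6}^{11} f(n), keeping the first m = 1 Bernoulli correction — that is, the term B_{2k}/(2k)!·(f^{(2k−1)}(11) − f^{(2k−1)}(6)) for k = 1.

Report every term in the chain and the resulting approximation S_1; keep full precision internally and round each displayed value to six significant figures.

S_1 ≈ 39.3678

Integral: ∫_6^11 x·e^(−x/34) dx = 32.8901.
Boundary: ½(f(6) + f(11)) = ½(5.02934 + 7.95950) = 6.49442.
Running total after boundary: 39.3846.
Order-1 term: 1/12 · (0.489488 − 0.690302) = -0.0167345.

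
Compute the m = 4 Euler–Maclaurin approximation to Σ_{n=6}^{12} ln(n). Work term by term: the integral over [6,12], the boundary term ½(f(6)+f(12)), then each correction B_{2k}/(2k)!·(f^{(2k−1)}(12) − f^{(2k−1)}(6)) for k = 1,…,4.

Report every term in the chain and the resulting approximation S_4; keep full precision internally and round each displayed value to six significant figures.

The integral term ∫_6^12 ln(x) dx = 13.0683.
Boundary: ½(f(6) + f(12)) = ½(1.79176 + 2.48491) = 2.13833.
Running total after boundary: 15.2067.
k=1: B_{2}/(2)! × [f^{(1)}(12) − f^{(1)}(6)] = 1/12 × (0.0833333 − 0.166667) = -0.00694444.
After k=1: 15.1997.
k=2: B_{4}/(4)! × [f^{(3)}(12) − f^{(3)}(6)] = −1/720 × (0.00115741 − 0.00925926) = 1.12526e-05.
After k=2: 15.1997.
k=3: B_{6}/(6)! × [f^{(5)}(12) − f^{(5)}(6)] = 1/30240 × (9.64506e-05 − 0.00308642) = -9.88746e-08.
After k=3: 15.1997.
k=4: B_{8}/(8)! × [f^{(7)}(12) − f^{(7)}(6)] = −1/1209600 × (2.00939e-05 − 0.00257202) = 2.10972e-09.

S_4 ≈ 15.1997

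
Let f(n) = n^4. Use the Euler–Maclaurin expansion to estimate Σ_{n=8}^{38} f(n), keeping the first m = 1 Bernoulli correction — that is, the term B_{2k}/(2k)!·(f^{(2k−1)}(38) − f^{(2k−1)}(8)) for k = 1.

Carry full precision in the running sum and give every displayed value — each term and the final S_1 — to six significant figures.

S_1 ≈ 1.69032e+07

∫_8^38 x^4 dx evaluates to 1.58405e+07.
½[f(8) + f(38)] = ½[4096.00 + 2.08514e+06] = 1.04462e+06.
Running total after boundary: 1.68851e+07.
Correction k=1: B_{2}/2! · (f^{(1)}(38) − f^{(1)}(8)) = 1/12 · (219488 − 2048.00) = 18120.0.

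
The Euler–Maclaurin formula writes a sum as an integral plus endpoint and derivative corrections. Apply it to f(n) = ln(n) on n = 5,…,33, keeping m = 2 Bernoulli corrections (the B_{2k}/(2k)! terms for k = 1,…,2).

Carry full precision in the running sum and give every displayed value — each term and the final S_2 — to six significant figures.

Integral: ∫_5^33 ln(x) dx = 79.3376.
Endpoint term: (f(5) + f(33))/2 = (1.60944 + 3.49651)/2 = 2.55297.
Running total after boundary: 81.8905.
k=1: B_{2}/(2)! × [f^{(1)}(33) − f^{(1)}(5)] = 1/12 × (0.0303030 − 0.200000) = -0.0141414.
Partial sum through k=1: 81.8764.
k=2: B_{4}/(4)! × [f^{(3)}(33) − f^{(3)}(5)] = −1/720 × (5.56529e-05 − 0.0160000) = 2.21449e-05.

S_2 ≈ 81.8764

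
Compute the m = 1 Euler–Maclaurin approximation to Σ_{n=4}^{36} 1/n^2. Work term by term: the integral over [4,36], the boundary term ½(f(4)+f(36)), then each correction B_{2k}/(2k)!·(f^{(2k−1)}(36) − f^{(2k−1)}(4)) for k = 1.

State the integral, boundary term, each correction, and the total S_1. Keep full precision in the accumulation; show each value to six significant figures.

The integral term ∫_4^36 1/x^2 dx = 0.222222.
½[f(4) + f(36)] = ½[0.0625000 + 0.000771605] = 0.0316358.
Running total after boundary: 0.253858.
k=1: B_{2}/(2)! × [f^{(1)}(36) − f^{(1)}(4)] = 1/12 × (-4.28669e-05 − (-0.0312500)) = 0.00260059.

S_1 ≈ 0.256459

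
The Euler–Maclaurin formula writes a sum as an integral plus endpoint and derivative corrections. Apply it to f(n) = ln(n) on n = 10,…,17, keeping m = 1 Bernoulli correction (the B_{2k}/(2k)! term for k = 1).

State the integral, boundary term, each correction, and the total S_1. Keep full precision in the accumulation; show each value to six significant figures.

The integral term ∫_10^17 ln(x) dx = 18.1388.
Boundary: ½(f(10) + f(17)) = ½(2.30259 + 2.83321) = 2.56790.
Running total after boundary: 20.7067.
Correction k=1: B_{2}/2! · (f^{(1)}(17) − f^{(1)}(10)) = 1/12 · (0.0588235 − 0.100000) = -0.00343137.

S_1 ≈ 20.7032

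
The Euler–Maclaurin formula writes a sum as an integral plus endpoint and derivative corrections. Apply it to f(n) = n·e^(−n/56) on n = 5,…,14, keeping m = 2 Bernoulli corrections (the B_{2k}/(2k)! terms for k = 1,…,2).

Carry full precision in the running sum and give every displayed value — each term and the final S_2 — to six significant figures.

S_2 ≈ 79.0380

Integral: ∫_5^14 x·e^(−x/56) dx = 71.3206.
Endpoint term: (f(5) + f(14))/2 = (4.57292 + 10.9032)/2 = 7.73807.
So far: 79.0587.
Correction k=1: B_{2}/2! · (f^{(1)}(14) − f^{(1)}(5)) = 1/12 · (0.584101 − 0.832925) = -0.0207354.
Partial sum through k=1: 79.0380.
Correction k=2: B_{4}/4! · (f^{(3)}(14) − f^{(3)}(5)) = −1/720 · (0.000682941 − 0.000848882) = 2.30474e-07.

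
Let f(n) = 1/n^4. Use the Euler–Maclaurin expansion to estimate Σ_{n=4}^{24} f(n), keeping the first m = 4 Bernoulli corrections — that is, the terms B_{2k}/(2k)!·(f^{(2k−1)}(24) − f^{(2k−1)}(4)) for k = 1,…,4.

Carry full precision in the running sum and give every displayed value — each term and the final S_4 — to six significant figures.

S_4 ≈ 0.00745489

Integral: ∫_4^24 1/x^4 dx = 0.00518422.
½[f(4) + f(24)] = ½[0.00390625 + 3.01408e-06] = 0.00195463.
Integral + boundary = 0.00713885.
k=1: B_{2}/(2)! × [f^{(1)}(24) − f^{(1)}(4)] = 1/12 × (-5.02347e-07 − (-0.00390625)) = 0.000325479.
After k=1: 0.00746433.
k=2: B_{4}/(4)! × [f^{(3)}(24) − f^{(3)}(4)] = −1/720 × (-2.61639e-08 − (-0.00732422)) = -1.01725e-05.
After k=2: 0.00745416.
k=3: B_{6}/(6)! × [f^{(5)}(24) − f^{(5)}(4)] = 1/30240 × (-2.54371e-09 − (-0.0256348)) = 8.47710e-07.
After k=3: 0.00745501.
k=4: B_{8}/(8)! × [f^{(7)}(24) − f^{(7)}(4)] = −1/1209600 × (-3.97455e-10 − (-0.144196)) = -1.19209e-07.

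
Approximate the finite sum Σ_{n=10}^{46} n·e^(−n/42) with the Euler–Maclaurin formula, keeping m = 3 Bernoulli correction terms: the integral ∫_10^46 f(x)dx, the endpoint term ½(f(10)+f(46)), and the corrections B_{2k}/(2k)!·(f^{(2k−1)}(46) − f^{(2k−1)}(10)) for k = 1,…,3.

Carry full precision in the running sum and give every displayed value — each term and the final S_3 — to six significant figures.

S_3 ≈ 496.687

The integral term ∫_10^46 x·e^(−x/42) dx = 485.107.
Endpoint term: (f(10) + f(46))/2 = (7.88128 + 15.3852)/2 = 11.6332.
Running total after boundary: 496.740.
Order-1 term: 1/12 · (-0.0318533 − 0.600478) = -0.0526943.
After k=1: 496.687.
Order-2 term: −1/720 · (0.000361149 − 0.00123398) = 1.21226e-06.
After k=2: 496.687.
Order-3 term: 1/30240 · (4.19702e-07 − 1.20609e-06) = -2.60049e-11.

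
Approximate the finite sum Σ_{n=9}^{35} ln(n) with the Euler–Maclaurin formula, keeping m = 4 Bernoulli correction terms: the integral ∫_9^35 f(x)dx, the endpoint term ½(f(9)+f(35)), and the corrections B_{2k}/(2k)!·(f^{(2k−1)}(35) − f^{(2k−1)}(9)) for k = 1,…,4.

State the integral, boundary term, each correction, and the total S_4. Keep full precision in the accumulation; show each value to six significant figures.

∫_9^35 ln(x) dx evaluates to 78.6622.
½[f(9) + f(35)] = ½[2.19722 + 3.55535] = 2.87629.
So far: 81.5384.
Order-1 term: 1/12 · (0.0285714 − 0.111111) = -0.00687831.
After k=1: 81.5316.
Order-2 term: −1/720 · (4.66472e-05 − 0.00274348) = 3.74561e-06.
After k=2: 81.5316.
Order-3 term: 1/30240 · (4.56952e-07 − 0.000406442) = -1.34254e-08.
After k=3: 81.5316.
Order-4 term: −1/1209600 · (1.11907e-08 − 0.000150534) = 1.24440e-10.

S_4 ≈ 81.5316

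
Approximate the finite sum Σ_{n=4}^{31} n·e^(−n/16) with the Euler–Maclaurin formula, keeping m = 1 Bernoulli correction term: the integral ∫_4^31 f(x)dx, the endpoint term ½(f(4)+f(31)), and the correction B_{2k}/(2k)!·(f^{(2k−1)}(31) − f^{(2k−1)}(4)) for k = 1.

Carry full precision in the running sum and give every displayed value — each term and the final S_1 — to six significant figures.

S_1 ≈ 144.611

Integral: ∫_4^31 x·e^(−x/16) dx = 140.880.
Boundary: ½(f(4) + f(31)) = ½(3.11520 + 4.46597) = 3.79059.
Integral + boundary = 144.671.
k=1: B_{2}/(2)! × [f^{(1)}(31) − f^{(1)}(4)] = 1/12 × (-0.135060 − 0.584101) = -0.0599300.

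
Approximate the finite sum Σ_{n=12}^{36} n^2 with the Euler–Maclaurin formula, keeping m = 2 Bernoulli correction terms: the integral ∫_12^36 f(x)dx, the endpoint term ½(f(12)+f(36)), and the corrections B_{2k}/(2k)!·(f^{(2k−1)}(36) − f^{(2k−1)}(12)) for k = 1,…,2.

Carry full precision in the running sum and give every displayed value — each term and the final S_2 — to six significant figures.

S_2 ≈ 15700.0

Integral: ∫_12^36 x^2 dx = 14976.0.
Boundary: ½(f(12) + f(36)) = ½(144.000 + 1296.00) = 720.000.
Running total after boundary: 15696.0.
Order-1 term: 1/12 · (72.0000 − 24.0000) = 4.00000.
Partial sum through k=1: 15700.0.
Order-2 term: −1/720 · (0.00000 − 0.00000) = 0.00000.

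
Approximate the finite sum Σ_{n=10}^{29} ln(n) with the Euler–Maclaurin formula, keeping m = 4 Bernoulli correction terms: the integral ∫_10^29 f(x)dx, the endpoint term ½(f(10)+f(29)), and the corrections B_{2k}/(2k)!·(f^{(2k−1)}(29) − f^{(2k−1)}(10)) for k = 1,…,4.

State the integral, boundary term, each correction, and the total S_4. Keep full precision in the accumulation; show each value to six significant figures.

Integral: ∫_10^29 ln(x) dx = 55.6257.
½[f(10) + f(29)] = ½[2.30259 + 3.36730] = 2.83494.
Running total after boundary: 58.4607.
Correction k=1: B_{2}/2! · (f^{(1)}(29) − f^{(1)}(10)) = 1/12 · (0.0344828 − 0.100000) = -0.00545977.
Running total after k=1: 58.4552.
Correction k=2: B_{4}/4! · (f^{(3)}(29) − f^{(3)}(10)) = −1/720 · (8.20042e-05 − 0.00200000) = 2.66388e-06.
Running total after k=2: 58.4552.
Correction k=3: B_{6}/6! · (f^{(5)}(29) − f^{(5)}(10)) = 1/30240 · (1.17010e-06 − 0.000240000) = -7.89781e-09.
Running total after k=3: 58.4552.
Correction k=4: B_{8}/8! · (f^{(7)}(29) − f^{(7)}(10)) = −1/1209600 · (4.17394e-08 − 7.20000e-05) = 5.94893e-11.

S_4 ≈ 58.4552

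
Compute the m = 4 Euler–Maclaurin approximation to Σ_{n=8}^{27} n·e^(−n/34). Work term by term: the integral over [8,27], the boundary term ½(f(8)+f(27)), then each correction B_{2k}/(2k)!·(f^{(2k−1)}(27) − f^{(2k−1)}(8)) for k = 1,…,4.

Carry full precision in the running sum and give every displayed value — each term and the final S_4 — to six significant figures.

S_4 ≈ 200.417

The integral term ∫_8^27 x·e^(−x/34) dx = 191.197.
½[f(8) + f(27)] = ½[6.32271 + 12.2035] = 9.26308.
So far: 200.460.
Correction k=1: B_{2}/2! · (f^{(1)}(27) − f^{(1)}(8)) = 1/12 · (0.0930547 − 0.604376) = -0.0426101.
Partial sum through k=1: 200.417.
Correction k=2: B_{4}/4! · (f^{(3)}(27) − f^{(3)}(8)) = −1/720 · (0.000862469 − 0.00189018) = 1.42738e-06.
Partial sum through k=2: 200.417.
Correction k=3: B_{6}/6! · (f^{(5)}(27) − f^{(5)}(8)) = 1/30240 · (1.42253e-06 − 2.81795e-06) = -4.61450e-11.
Partial sum through k=3: 200.417.
Correction k=4: B_{8}/8! · (f^{(7)}(27) − f^{(7)}(8)) = −1/1209600 · (1.81572e-09 − 3.46090e-09) = 1.36010e-15.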